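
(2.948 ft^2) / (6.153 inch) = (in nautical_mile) 0.0009462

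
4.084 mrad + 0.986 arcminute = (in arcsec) 901.5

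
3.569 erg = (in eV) 2.228e+12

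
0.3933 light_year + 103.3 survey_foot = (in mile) 2.312e+12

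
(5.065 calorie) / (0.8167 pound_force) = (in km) 0.005833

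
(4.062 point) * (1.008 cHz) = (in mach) 4.242e-08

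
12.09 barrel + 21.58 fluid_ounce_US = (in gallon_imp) 423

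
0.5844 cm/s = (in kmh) 0.02104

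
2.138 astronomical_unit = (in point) 9.066e+14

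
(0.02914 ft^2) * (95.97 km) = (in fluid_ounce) 8.785e+06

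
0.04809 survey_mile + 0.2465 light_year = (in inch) 9.181e+16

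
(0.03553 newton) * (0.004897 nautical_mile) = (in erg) 3.222e+06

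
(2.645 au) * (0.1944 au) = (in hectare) 1.151e+18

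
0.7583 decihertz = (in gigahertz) 7.583e-11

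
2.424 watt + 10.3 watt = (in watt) 12.72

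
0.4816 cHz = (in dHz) 0.04816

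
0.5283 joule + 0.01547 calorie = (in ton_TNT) 1.417e-10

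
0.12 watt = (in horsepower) 0.0001609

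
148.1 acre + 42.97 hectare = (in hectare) 102.9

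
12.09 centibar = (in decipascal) 1.209e+05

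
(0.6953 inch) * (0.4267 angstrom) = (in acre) 1.862e-16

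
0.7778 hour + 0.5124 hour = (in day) 0.05376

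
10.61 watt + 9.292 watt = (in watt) 19.9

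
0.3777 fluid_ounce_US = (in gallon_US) 0.002951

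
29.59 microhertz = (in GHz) 2.959e-14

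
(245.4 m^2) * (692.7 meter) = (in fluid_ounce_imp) 5.983e+09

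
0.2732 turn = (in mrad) 1717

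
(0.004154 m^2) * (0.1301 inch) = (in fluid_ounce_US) 0.4642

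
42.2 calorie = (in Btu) 0.1674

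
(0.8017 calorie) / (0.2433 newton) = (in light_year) 1.457e-15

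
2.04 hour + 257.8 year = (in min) 1.355e+08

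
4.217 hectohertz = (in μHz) 4.217e+08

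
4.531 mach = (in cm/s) 1.543e+05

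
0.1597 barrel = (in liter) 25.39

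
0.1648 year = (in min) 8.662e+04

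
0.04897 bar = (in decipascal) 4.897e+04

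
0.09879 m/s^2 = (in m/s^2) 0.09879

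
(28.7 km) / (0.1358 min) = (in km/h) 1.268e+04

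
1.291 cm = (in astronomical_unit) 8.63e-14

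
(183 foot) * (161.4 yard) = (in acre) 2.034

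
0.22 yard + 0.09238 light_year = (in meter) 8.74e+14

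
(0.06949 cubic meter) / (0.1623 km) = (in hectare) 4.282e-08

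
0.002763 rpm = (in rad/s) 0.0002893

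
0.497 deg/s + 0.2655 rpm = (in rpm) 0.3483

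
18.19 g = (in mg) 1.819e+04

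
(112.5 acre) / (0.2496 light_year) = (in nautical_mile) 1.041e-13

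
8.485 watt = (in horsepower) 0.01138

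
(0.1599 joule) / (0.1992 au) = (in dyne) 5.366e-07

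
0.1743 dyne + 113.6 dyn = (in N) 0.001138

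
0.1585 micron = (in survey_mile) 9.849e-11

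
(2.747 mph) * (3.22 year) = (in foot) 4.091e+08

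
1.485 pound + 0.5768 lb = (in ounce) 32.99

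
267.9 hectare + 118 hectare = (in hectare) 385.9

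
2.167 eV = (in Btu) 3.291e-22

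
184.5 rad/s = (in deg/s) 1.057e+04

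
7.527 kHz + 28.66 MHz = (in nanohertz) 2.867e+16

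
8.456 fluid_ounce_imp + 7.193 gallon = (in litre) 27.47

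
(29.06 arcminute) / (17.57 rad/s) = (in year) 1.526e-11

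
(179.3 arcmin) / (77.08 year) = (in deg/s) 1.229e-09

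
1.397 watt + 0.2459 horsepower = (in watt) 184.8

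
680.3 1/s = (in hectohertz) 6.803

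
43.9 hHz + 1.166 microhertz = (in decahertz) 439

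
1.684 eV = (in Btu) 2.557e-22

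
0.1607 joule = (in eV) 1.003e+18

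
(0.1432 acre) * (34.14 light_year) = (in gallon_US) 4.945e+22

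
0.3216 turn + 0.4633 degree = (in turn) 0.3229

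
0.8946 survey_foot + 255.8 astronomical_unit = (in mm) 3.827e+16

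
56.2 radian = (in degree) 3220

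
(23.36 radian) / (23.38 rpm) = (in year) 3.025e-07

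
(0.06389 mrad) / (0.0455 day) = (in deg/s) 9.312e-07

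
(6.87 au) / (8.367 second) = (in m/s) 1.228e+11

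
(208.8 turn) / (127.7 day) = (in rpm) 0.001135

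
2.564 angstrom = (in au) 1.714e-21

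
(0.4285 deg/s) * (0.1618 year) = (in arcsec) 7.871e+09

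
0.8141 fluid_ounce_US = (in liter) 0.02408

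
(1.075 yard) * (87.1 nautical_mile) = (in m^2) 1.586e+05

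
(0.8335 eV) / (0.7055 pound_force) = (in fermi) 4.255e-05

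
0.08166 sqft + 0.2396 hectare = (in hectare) 0.2396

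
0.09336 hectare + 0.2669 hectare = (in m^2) 3603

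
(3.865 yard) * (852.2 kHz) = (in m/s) 3.012e+06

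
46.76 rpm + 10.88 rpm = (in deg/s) 345.8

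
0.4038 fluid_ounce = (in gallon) 0.003155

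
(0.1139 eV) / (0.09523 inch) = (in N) 7.544e-18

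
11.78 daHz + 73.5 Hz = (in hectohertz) 1.913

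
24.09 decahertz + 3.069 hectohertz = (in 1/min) 3.287e+04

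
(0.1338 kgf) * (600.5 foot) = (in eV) 1.499e+21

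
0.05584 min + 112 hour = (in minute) 6720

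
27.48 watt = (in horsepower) 0.03685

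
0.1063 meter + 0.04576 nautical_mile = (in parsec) 2.75e-15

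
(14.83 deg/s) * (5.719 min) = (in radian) 88.82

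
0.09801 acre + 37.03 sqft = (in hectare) 0.04001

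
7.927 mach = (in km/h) 9717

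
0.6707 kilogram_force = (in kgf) 0.6707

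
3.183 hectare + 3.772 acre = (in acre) 11.64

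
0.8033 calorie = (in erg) 3.361e+07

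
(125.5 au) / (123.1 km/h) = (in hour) 1.525e+08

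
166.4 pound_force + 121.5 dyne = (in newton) 740.2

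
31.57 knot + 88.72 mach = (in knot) 5.875e+04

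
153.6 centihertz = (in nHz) 1.536e+09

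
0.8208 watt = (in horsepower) 0.001101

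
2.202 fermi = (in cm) 2.202e-13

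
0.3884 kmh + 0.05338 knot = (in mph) 0.3028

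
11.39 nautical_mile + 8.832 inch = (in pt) 5.98e+07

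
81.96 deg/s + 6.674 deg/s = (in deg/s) 88.63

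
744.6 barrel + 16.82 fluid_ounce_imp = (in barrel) 744.6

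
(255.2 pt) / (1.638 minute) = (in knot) 0.001781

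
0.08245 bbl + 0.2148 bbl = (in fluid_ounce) 1598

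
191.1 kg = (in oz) 6741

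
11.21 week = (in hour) 1883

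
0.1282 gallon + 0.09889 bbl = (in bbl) 0.1019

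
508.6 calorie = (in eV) 1.328e+22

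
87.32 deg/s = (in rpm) 14.55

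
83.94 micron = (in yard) 9.18e-05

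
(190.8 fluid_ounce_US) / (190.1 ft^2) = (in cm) 0.03195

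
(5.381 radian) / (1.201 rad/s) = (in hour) 0.001245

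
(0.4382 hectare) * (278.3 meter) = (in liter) 1.22e+09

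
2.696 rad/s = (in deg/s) 154.5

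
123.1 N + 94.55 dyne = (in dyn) 1.231e+07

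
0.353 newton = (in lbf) 0.07936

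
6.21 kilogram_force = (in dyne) 6.09e+06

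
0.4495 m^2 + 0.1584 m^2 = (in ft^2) 6.543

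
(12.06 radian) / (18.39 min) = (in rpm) 0.1044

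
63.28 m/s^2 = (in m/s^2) 63.28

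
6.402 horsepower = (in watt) 4774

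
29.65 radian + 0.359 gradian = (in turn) 4.72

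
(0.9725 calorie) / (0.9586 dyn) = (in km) 424.5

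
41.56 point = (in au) 9.801e-14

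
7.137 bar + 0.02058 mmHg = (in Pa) 7.137e+05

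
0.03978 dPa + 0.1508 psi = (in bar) 0.0104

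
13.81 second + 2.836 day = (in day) 2.836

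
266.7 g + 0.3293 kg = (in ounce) 21.02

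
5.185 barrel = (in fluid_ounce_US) 2.787e+04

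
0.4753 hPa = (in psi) 0.006894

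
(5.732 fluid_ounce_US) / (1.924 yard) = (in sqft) 0.001037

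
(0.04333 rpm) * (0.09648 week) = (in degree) 1.517e+04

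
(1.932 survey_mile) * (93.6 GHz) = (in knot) 5.657e+14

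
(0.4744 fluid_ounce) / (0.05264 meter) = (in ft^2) 0.002869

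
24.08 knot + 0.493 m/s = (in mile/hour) 28.81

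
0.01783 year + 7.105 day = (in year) 0.0373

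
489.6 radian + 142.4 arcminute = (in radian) 489.6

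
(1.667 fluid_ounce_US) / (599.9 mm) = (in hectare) 8.218e-09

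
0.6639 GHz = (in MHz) 663.9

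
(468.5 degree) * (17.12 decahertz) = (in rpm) 1.337e+04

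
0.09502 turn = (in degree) 34.21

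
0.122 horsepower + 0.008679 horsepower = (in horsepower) 0.1307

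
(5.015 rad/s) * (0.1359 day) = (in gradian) 3.749e+06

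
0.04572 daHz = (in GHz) 4.572e-10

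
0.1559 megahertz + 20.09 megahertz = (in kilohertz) 2.025e+04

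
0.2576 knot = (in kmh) 0.4771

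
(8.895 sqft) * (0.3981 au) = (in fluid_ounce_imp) 1.732e+15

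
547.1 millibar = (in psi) 7.935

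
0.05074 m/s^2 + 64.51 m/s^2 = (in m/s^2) 64.56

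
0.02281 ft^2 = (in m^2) 0.002119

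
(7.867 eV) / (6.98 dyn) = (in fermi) 18.06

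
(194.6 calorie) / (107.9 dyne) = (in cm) 7.546e+07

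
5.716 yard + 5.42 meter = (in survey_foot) 34.93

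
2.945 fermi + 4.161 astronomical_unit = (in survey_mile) 3.868e+08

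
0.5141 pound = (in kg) 0.2332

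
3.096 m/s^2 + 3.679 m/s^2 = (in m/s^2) 6.775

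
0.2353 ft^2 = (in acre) 5.402e-06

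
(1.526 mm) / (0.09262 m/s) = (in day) 1.907e-07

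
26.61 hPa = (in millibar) 26.61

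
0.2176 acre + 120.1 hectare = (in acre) 297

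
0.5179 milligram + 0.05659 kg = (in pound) 0.1248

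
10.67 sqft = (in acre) 0.0002449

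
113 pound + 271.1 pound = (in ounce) 6146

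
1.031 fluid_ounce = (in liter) 0.03049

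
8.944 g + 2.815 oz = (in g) 88.75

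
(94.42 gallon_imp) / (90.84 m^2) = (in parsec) 1.531e-19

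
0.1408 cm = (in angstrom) 1.408e+07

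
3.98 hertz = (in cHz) 398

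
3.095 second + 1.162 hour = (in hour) 1.163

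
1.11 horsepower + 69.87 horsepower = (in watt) 5.293e+04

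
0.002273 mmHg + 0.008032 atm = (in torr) 6.107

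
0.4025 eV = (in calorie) 1.541e-20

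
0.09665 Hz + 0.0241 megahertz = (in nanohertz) 2.41e+13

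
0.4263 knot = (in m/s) 0.2193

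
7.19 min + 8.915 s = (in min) 7.339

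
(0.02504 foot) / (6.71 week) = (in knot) 3.656e-09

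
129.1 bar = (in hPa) 1.291e+05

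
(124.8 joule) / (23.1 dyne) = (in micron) 5.403e+11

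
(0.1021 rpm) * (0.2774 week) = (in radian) 1794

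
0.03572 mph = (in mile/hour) 0.03572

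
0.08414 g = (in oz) 0.002968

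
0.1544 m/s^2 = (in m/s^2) 0.1544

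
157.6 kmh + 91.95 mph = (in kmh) 305.6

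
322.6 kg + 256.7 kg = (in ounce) 2.043e+04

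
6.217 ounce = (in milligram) 1.762e+05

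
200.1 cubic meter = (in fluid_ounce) 6.766e+06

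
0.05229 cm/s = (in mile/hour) 0.00117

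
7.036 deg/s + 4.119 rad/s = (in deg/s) 243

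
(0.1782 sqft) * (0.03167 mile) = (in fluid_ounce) 2.853e+04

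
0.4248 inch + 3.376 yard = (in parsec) 1.004e-16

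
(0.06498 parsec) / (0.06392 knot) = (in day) 7.057e+11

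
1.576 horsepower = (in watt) 1175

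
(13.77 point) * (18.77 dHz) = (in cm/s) 0.9118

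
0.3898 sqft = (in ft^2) 0.3898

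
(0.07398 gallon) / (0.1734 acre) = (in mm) 0.0003991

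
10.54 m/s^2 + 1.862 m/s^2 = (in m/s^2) 12.4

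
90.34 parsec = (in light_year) 294.6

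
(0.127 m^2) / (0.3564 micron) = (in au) 2.382e-06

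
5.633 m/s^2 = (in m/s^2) 5.633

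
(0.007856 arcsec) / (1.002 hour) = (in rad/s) 1.056e-11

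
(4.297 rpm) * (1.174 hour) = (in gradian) 1.211e+05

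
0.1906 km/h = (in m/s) 0.05294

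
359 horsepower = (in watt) 2.677e+05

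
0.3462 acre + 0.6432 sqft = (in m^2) 1401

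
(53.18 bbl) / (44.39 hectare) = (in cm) 0.001905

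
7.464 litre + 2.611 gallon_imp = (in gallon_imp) 4.253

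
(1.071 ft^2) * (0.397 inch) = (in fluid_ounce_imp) 35.31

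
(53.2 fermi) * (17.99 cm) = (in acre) 2.365e-18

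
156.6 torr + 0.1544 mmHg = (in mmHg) 156.8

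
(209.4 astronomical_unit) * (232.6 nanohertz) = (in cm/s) 7.286e+08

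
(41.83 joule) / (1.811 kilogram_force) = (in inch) 92.73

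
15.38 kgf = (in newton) 150.8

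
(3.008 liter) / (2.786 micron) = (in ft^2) 1.162e+04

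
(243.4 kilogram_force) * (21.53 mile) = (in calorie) 1.977e+07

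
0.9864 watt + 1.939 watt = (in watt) 2.925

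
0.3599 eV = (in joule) 5.766e-20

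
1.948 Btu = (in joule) 2055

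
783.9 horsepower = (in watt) 5.846e+05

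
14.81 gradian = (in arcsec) 4.798e+04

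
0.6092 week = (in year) 0.01168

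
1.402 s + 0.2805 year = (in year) 0.2805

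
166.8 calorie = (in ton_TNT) 1.668e-07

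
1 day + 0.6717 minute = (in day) 1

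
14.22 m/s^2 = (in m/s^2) 14.22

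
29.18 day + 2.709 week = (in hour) 1155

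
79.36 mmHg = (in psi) 1.535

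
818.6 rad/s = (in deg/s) 4.69e+04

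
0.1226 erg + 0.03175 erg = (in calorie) 3.689e-09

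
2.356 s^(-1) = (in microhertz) 2.356e+06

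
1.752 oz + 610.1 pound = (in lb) 610.2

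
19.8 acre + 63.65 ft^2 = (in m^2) 8.013e+04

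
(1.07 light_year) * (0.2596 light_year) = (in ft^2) 2.676e+32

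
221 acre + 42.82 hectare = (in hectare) 132.3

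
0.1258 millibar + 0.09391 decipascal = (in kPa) 0.01259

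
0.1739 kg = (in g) 173.9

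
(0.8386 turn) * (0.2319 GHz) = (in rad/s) 1.222e+09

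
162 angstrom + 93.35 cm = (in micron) 9.335e+05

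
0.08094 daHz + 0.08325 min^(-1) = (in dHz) 8.108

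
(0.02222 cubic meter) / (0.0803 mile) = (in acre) 4.249e-08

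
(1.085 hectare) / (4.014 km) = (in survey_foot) 8.868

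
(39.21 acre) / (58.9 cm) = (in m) 2.694e+05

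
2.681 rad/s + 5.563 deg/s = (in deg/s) 159.2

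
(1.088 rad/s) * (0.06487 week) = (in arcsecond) 8.805e+09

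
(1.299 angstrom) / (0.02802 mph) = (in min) 1.728e-10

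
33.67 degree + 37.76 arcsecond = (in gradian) 37.42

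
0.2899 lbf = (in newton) 1.29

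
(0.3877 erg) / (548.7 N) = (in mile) 4.39e-14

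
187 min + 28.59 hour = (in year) 0.003619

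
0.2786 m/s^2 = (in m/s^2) 0.2786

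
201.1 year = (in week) 1.049e+04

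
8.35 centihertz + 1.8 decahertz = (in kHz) 0.01808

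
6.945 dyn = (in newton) 6.945e-05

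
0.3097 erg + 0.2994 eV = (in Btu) 2.935e-11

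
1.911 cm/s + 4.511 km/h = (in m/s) 1.272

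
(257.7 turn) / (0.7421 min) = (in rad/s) 36.36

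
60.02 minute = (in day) 0.04168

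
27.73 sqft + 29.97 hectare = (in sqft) 3.226e+06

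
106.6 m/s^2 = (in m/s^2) 106.6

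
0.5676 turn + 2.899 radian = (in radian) 6.465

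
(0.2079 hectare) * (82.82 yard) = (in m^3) 1.574e+05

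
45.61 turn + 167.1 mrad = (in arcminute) 9.858e+05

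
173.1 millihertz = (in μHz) 1.731e+05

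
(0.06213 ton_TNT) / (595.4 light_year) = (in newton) 4.615e-11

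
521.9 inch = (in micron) 1.326e+07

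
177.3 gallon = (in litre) 671.2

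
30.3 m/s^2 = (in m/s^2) 30.3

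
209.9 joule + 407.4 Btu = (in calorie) 1.028e+05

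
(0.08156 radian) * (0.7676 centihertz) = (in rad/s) 0.0006261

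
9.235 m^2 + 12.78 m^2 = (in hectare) 0.002201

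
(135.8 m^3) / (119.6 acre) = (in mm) 0.2806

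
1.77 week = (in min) 1.784e+04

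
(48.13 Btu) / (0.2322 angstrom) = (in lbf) 4.916e+14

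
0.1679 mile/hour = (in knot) 0.1459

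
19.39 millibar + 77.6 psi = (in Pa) 5.37e+05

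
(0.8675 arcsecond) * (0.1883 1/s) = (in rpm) 7.563e-06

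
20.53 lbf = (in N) 91.32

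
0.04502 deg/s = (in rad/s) 0.0007857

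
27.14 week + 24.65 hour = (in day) 191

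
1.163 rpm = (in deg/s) 6.978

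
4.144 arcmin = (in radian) 0.001205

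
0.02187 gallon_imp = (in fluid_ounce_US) 3.362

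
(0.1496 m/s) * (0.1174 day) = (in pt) 4.301e+06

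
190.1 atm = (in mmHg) 1.445e+05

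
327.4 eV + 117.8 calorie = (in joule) 492.9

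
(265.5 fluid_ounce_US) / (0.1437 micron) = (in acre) 13.5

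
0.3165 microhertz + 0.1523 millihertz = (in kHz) 1.526e-07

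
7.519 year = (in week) 392.1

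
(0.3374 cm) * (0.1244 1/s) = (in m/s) 0.0004197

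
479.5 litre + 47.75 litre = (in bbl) 3.316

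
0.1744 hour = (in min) 10.46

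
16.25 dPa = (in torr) 0.01219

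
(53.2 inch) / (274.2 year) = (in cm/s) 1.563e-08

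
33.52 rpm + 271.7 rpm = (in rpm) 305.2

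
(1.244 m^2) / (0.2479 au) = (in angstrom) 0.3354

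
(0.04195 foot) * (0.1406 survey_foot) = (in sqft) 0.005898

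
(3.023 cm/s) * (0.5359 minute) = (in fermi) 9.72e+14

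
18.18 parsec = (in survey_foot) 1.84e+18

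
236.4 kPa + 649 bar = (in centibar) 6.514e+04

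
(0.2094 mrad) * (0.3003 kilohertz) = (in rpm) 0.6005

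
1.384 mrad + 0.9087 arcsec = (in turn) 0.000221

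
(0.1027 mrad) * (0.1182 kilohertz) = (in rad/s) 0.01214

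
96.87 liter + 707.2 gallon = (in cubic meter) 2.774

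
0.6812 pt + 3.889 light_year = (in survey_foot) 1.207e+17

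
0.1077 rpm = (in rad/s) 0.01128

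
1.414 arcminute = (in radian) 0.0004113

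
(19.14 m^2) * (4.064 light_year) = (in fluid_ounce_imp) 2.59e+22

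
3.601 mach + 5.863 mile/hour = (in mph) 2749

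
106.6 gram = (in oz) 3.76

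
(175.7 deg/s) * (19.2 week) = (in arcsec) 7.345e+12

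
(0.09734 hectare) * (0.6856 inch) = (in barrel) 106.6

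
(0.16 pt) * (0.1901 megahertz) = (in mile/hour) 24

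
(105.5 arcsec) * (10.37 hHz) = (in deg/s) 30.39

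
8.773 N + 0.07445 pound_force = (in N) 9.104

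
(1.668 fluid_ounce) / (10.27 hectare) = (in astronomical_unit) 3.211e-21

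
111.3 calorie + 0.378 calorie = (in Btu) 0.4429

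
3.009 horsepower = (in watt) 2244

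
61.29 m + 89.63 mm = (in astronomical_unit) 4.103e-10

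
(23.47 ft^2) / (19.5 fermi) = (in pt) 3.17e+17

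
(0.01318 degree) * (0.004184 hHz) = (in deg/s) 0.005515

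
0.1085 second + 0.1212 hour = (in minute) 7.274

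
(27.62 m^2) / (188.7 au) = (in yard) 1.07e-12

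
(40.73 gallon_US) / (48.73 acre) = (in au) 5.226e-18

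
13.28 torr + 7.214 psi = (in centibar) 51.51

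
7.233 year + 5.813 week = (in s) 2.316e+08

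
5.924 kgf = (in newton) 58.09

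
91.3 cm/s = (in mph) 2.042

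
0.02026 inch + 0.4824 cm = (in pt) 15.13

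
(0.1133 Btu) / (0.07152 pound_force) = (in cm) 3.757e+04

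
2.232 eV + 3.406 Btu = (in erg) 3.594e+10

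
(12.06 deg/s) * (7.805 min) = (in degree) 5648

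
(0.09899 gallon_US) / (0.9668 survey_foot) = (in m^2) 0.001272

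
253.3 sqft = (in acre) 0.005815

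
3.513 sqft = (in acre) 8.065e-05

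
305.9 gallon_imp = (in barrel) 8.747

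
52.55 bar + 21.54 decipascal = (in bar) 52.55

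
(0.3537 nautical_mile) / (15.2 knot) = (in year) 2.656e-06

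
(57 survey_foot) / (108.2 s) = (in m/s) 0.1606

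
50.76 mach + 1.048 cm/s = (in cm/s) 1.728e+06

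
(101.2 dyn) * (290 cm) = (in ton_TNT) 7.014e-13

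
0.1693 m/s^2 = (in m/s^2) 0.1693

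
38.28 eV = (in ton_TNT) 1.466e-27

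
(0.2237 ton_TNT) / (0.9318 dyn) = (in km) 1.004e+11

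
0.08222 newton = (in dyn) 8222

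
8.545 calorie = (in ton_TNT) 8.545e-09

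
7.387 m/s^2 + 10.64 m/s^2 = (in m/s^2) 18.03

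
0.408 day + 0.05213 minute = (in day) 0.408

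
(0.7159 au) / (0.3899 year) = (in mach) 25.58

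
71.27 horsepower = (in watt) 5.315e+04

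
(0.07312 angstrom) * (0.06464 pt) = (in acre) 4.12e-20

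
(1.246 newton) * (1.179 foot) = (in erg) 4.478e+06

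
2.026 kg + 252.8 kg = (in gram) 2.548e+05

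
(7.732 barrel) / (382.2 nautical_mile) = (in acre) 4.291e-10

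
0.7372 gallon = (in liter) 2.791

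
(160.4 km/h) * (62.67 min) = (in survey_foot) 5.497e+05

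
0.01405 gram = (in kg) 1.405e-05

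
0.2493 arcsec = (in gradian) 7.694e-05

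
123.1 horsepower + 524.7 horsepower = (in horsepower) 647.8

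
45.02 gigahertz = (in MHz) 4.502e+04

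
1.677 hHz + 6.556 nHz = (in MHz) 0.0001677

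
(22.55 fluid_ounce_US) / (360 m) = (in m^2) 1.852e-06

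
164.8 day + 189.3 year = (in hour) 1.662e+06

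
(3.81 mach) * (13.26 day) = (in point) 4.213e+12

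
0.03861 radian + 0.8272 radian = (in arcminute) 2976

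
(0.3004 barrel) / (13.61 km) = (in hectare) 3.509e-10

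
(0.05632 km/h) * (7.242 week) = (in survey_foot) 2.248e+05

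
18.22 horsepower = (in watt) 1.359e+04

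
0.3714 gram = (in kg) 0.0003714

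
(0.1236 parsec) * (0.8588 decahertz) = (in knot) 6.367e+16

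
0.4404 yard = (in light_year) 4.257e-17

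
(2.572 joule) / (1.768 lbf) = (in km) 0.000327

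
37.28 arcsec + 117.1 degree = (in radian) 2.044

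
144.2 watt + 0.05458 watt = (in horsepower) 0.1934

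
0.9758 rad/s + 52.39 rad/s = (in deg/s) 3058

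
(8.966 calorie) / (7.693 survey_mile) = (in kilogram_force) 0.000309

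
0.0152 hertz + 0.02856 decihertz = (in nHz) 1.806e+07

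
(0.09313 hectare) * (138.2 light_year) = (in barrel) 7.659e+21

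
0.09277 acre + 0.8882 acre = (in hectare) 0.397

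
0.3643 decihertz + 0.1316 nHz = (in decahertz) 0.003643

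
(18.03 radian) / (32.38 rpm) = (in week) 8.792e-06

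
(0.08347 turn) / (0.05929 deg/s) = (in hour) 0.1408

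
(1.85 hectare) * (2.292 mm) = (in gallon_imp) 9327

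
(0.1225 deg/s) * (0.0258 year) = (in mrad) 1.74e+06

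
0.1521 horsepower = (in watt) 113.4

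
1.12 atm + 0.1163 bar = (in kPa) 125.1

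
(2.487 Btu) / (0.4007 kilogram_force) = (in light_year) 7.058e-14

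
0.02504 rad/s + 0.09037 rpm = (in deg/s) 1.977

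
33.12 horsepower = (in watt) 2.47e+04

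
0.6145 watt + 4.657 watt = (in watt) 5.271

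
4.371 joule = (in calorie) 1.045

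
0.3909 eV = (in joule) 6.263e-20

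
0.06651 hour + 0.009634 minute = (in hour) 0.06667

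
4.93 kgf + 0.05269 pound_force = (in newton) 48.58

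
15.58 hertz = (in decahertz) 1.558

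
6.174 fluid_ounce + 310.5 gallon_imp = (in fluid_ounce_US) 4.774e+04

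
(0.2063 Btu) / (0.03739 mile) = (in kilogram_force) 0.3688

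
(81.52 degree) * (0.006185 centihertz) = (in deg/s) 0.005042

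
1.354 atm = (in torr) 1029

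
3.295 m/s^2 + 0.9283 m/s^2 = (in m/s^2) 4.223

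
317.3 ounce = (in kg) 8.995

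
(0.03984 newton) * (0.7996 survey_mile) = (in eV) 3.2e+20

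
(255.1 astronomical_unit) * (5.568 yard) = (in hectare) 1.943e+10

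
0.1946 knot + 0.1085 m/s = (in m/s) 0.2086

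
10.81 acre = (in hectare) 4.375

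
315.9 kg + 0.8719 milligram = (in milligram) 3.159e+08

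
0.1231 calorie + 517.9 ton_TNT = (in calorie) 5.179e+11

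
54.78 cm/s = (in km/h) 1.972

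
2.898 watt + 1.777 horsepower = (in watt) 1328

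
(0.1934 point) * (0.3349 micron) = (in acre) 5.646e-15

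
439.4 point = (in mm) 155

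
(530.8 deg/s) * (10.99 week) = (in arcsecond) 1.27e+13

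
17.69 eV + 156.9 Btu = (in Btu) 156.9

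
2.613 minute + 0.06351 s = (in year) 4.973e-06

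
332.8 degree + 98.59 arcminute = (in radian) 5.837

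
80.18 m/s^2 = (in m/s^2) 80.18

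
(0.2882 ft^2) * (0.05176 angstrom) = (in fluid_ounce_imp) 4.878e-09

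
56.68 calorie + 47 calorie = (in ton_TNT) 1.037e-07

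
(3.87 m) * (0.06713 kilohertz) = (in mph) 581.1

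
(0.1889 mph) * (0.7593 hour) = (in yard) 252.4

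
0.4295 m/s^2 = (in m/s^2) 0.4295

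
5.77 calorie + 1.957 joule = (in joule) 26.1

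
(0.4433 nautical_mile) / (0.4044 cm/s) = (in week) 0.3357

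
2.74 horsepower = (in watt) 2043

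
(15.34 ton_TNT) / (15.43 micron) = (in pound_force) 9.351e+14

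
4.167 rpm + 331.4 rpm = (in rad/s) 35.14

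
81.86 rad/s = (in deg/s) 4690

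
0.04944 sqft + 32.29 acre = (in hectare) 13.07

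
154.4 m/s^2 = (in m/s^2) 154.4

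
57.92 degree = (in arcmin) 3475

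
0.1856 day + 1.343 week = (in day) 9.587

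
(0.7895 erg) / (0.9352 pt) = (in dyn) 23.93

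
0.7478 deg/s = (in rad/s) 0.01305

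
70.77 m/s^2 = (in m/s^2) 70.77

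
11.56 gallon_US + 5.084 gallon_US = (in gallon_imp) 13.86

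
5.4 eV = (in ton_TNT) 2.068e-28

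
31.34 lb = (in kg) 14.22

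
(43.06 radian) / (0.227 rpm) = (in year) 5.744e-05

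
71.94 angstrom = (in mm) 7.194e-06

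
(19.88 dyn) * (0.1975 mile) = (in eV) 3.944e+17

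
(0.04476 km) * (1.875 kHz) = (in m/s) 8.392e+04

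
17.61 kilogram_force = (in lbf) 38.82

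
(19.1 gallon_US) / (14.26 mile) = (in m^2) 3.15e-06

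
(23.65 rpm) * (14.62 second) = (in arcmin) 1.245e+05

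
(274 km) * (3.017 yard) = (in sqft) 8.136e+06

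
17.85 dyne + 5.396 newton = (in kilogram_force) 0.5503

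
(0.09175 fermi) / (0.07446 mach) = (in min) 6.031e-20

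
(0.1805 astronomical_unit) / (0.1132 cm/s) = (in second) 2.385e+13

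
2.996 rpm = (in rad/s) 0.3137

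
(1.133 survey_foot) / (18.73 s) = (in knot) 0.03584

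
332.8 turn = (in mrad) 2.091e+06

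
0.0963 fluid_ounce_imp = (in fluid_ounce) 0.09252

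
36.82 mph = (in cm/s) 1646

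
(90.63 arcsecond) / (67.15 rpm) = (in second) 6.248e-05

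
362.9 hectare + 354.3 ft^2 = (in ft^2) 3.906e+07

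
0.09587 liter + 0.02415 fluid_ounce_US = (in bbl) 0.0006075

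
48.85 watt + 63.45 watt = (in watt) 112.3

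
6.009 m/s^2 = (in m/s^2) 6.009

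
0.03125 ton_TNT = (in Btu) 1.239e+05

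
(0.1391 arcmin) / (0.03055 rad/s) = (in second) 0.001324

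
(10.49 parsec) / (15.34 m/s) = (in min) 3.517e+14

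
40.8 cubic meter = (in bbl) 256.6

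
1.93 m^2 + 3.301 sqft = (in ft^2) 24.08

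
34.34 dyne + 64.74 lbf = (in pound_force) 64.74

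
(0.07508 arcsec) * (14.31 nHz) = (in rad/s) 5.209e-15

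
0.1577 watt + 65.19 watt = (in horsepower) 0.08763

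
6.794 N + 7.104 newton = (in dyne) 1.39e+06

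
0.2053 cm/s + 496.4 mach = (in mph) 3.781e+05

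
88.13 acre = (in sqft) 3.839e+06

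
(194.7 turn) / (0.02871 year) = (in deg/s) 0.07742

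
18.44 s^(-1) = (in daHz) 1.844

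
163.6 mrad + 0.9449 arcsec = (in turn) 0.02604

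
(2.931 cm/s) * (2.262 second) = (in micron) 6.63e+04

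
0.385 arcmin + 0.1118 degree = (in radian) 0.002063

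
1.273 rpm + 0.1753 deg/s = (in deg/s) 7.813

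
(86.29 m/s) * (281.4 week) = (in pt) 4.163e+13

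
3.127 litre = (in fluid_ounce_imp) 110.1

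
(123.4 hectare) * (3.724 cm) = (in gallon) 1.214e+07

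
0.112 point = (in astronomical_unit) 2.641e-16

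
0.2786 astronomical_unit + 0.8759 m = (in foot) 1.367e+11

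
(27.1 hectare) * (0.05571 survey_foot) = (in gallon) 1.216e+06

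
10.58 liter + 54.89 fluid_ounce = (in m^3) 0.0122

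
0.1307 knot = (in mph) 0.1504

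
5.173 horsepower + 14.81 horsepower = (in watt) 1.49e+04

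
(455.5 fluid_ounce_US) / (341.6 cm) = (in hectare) 3.943e-07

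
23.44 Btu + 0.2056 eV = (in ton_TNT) 5.911e-06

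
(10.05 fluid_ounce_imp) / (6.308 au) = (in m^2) 3.026e-16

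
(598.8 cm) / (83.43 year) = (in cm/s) 2.276e-07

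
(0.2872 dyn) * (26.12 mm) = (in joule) 7.502e-08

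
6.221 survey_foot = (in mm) 1896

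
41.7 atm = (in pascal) 4.225e+06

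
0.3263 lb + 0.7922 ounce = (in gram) 170.5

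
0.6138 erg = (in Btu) 5.818e-11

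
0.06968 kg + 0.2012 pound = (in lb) 0.3548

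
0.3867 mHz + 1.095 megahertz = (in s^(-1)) 1.095e+06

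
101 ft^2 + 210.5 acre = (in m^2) 8.519e+05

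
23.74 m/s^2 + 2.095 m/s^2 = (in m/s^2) 25.83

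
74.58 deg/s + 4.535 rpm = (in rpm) 16.96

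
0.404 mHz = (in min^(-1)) 0.02424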